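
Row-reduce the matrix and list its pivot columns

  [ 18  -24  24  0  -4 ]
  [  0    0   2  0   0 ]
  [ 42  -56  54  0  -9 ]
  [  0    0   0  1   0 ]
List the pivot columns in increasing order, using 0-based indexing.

R1 → 1/18·R1
  [  1  -4/3  4/3  0  -2/9 ]
  [  0     0    2  0     0 ]
  [ 42   -56   54  0    -9 ]
  [  0     0    0  1     0 ]
R3 → R3 − 42·R1
  [ 1  -4/3  4/3  0  -2/9 ]
  [ 0     0    2  0     0 ]
  [ 0     0   -2  0   1/3 ]
  [ 0     0    0  1     0 ]
R2 → 1/2·R2
  [ 1  -4/3  4/3  0  -2/9 ]
  [ 0     0    1  0     0 ]
  [ 0     0   -2  0   1/3 ]
  [ 0     0    0  1     0 ]
R3 → R3 + 2·R2
  [ 1  -4/3  4/3  0  -2/9 ]
  [ 0     0    1  0     0 ]
  [ 0     0    0  0   1/3 ]
  [ 0     0    0  1     0 ]
R3 ↔ R4
  [ 1  -4/3  4/3  0  -2/9 ]
  [ 0     0    1  0     0 ]
  [ 0     0    0  1     0 ]
  [ 0     0    0  0   1/3 ]
R4 → 3·R4
  [ 1  -4/3  4/3  0  -2/9 ]
  [ 0     0    1  0     0 ]
  [ 0     0    0  1     0 ]
  [ 0     0    0  0     1 ]
R1 → R1 + 2/9·R4
  [ 1  -4/3  4/3  0  0 ]
  [ 0     0    1  0  0 ]
  [ 0     0    0  1  0 ]
  [ 0     0    0  0  1 ]
R1 → R1 − 4/3·R2
  [ 1  -4/3  0  0  0 ]
  [ 0     0  1  0  0 ]
  [ 0     0  0  1  0 ]
  [ 0     0  0  0  1 ]
Pivot columns are the columns containing a leading 1.

0, 2, 3, 4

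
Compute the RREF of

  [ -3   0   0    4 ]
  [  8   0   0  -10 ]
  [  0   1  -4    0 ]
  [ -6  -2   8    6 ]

[[1, 0, 0, 0], [0, 1, -4, 0], [0, 0, 0, 1], [0, 0, 0, 0]]

R1 → -1/3·R1
  [  1   0   0  -4/3 ]
  [  8   0   0   -10 ]
  [  0   1  -4     0 ]
  [ -6  -2   8     6 ]
R2 → R2 − 8·R1
  [  1   0   0  -4/3 ]
  [  0   0   0   2/3 ]
  [  0   1  -4     0 ]
  [ -6  -2   8     6 ]
R4 → R4 + 6·R1
  [ 1   0   0  -4/3 ]
  [ 0   0   0   2/3 ]
  [ 0   1  -4     0 ]
  [ 0  -2   8    -2 ]
R2 <=> R3
  [ 1   0   0  -4/3 ]
  [ 0   1  -4     0 ]
  [ 0   0   0   2/3 ]
  [ 0  -2   8    -2 ]
R4 → R4 + 2·R2
  [ 1  0   0  -4/3 ]
  [ 0  1  -4     0 ]
  [ 0  0   0   2/3 ]
  [ 0  0   0    -2 ]
R3 → 3/2·R3
  [ 1  0   0  -4/3 ]
  [ 0  1  -4     0 ]
  [ 0  0   0     1 ]
  [ 0  0   0    -2 ]
R4 → R4 + 2·R3
  [ 1  0   0  -4/3 ]
  [ 0  1  -4     0 ]
  [ 0  0   0     1 ]
  [ 0  0   0     0 ]
R1 → R1 + 4/3·R3
  [ 1  0   0  0 ]
  [ 0  1  -4  0 ]
  [ 0  0   0  1 ]
  [ 0  0   0  0 ]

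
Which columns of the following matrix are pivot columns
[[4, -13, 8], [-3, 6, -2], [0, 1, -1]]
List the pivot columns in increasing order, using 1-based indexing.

Multiply R1 by 1/4.
Add 3 times R1 to R2.
Multiply R2 by -4/15.
Subtract R2 from R3.
Multiply R3 by 15.
Add 16/15 times R3 to R2.
Subtract 2 times R3 from R1.
Add 13/4 times R2 to R1.
Pivot columns are the columns containing a leading 1.

1, 2, 3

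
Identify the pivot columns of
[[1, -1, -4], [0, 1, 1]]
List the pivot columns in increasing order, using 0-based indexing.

R1 ← R1 + R2
  [ 1  0  -3 ]
  [ 0  1   1 ]
Pivot columns are the columns containing a leading 1.

0, 1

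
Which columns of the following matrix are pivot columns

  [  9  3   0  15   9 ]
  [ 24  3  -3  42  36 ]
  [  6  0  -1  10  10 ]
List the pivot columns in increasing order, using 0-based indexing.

Multiply r1 by 1/9.
  [  1  1/3   0  5/3   1 ]
  [ 24    3  -3   42  36 ]
  [  6    0  -1   10  10 ]
Subtract 24 times r1 from r2.
  [ 1  1/3   0  5/3   1 ]
  [ 0   -5  -3    2  12 ]
  [ 6    0  -1   10  10 ]
Subtract 6 times r1 from r3.
  [ 1  1/3   0  5/3   1 ]
  [ 0   -5  -3    2  12 ]
  [ 0   -2  -1    0   4 ]
Multiply r2 by -1/5.
  [ 1  1/3    0   5/3      1 ]
  [ 0    1  3/5  -2/5  -12/5 ]
  [ 0   -2   -1     0      4 ]
Add 2 times r2 to r3.
  [ 1  1/3    0   5/3      1 ]
  [ 0    1  3/5  -2/5  -12/5 ]
  [ 0    0  1/5  -4/5   -4/5 ]
Multiply r3 by 5.
  [ 1  1/3    0   5/3      1 ]
  [ 0    1  3/5  -2/5  -12/5 ]
  [ 0    0    1    -4     -4 ]
Subtract 3/5 times r3 from r2.
  [ 1  1/3  0  5/3   1 ]
  [ 0    1  0    2   0 ]
  [ 0    0  1   -4  -4 ]
Subtract 1/3 times r2 from r1.
  [ 1  0  0   1   1 ]
  [ 0  1  0   2   0 ]
  [ 0  0  1  -4  -4 ]
Pivot columns are the columns containing a leading 1.

0, 1, 2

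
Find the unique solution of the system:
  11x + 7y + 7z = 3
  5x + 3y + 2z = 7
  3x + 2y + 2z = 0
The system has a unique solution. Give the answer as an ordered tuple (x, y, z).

(6, -5, -4)

Form the augmented matrix and row-reduce:
  [ 11  7  7  |  3 ]
  [  5  3  2  |  7 ]
  [  3  2  2  |  0 ]
r1 -> 1/11·r1
r2 -> r2 − 5·r1
r3 -> r3 − 3·r1
r2 -> -11/2·r2
r3 -> r3 − 1/11·r2
r3 -> -2·r3
r2 -> r2 − 13/2·r3
r1 -> r1 − 7/11·r3
r1 -> r1 − 7/11·r2
Reading off the last column: x = 6, y = -5, z = -4.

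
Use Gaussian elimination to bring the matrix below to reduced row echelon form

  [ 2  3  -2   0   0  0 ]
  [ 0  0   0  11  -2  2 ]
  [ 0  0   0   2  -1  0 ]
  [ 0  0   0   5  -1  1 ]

ρ1 → 1/2·ρ1
  [ 1  3/2  -1   0   0  0 ]
  [ 0    0   0  11  -2  2 ]
  [ 0    0   0   2  -1  0 ]
  [ 0    0   0   5  -1  1 ]
ρ2 → 1/11·ρ2
  [ 1  3/2  -1  0      0     0 ]
  [ 0    0   0  1  -2/11  2/11 ]
  [ 0    0   0  2     -1     0 ]
  [ 0    0   0  5     -1     1 ]
ρ3 → ρ3 − 2·ρ2
  [ 1  3/2  -1  0      0      0 ]
  [ 0    0   0  1  -2/11   2/11 ]
  [ 0    0   0  0  -7/11  -4/11 ]
  [ 0    0   0  5     -1      1 ]
ρ4 → ρ4 − 5·ρ2
  [ 1  3/2  -1  0      0      0 ]
  [ 0    0   0  1  -2/11   2/11 ]
  [ 0    0   0  0  -7/11  -4/11 ]
  [ 0    0   0  0  -1/11   1/11 ]
ρ3 → -11/7·ρ3
  [ 1  3/2  -1  0      0     0 ]
  [ 0    0   0  1  -2/11  2/11 ]
  [ 0    0   0  0      1   4/7 ]
  [ 0    0   0  0  -1/11  1/11 ]
ρ4 → ρ4 + 1/11·ρ3
  [ 1  3/2  -1  0      0     0 ]
  [ 0    0   0  1  -2/11  2/11 ]
  [ 0    0   0  0      1   4/7 ]
  [ 0    0   0  0      0   1/7 ]
ρ4 → 7·ρ4
  [ 1  3/2  -1  0      0     0 ]
  [ 0    0   0  1  -2/11  2/11 ]
  [ 0    0   0  0      1   4/7 ]
  [ 0    0   0  0      0     1 ]
ρ3 → ρ3 − 4/7·ρ4
  [ 1  3/2  -1  0      0     0 ]
  [ 0    0   0  1  -2/11  2/11 ]
  [ 0    0   0  0      1     0 ]
  [ 0    0   0  0      0     1 ]
ρ2 → ρ2 − 2/11·ρ4
  [ 1  3/2  -1  0      0  0 ]
  [ 0    0   0  1  -2/11  0 ]
  [ 0    0   0  0      1  0 ]
  [ 0    0   0  0      0  1 ]
ρ2 → ρ2 + 2/11·ρ3
  [ 1  3/2  -1  0  0  0 ]
  [ 0    0   0  1  0  0 ]
  [ 0    0   0  0  1  0 ]
  [ 0    0   0  0  0  1 ]

[[1, 3/2, -1, 0, 0, 0], [0, 0, 0, 1, 0, 0], [0, 0, 0, 0, 1, 0], [0, 0, 0, 0, 0, 1]]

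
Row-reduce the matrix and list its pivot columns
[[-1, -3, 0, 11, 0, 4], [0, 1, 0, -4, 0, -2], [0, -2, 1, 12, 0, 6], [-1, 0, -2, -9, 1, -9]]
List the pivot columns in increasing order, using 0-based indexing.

0, 1, 2, 4

Multiply r1 by -1.
  [  1   3   0  -11  0  -4 ]
  [  0   1   0   -4  0  -2 ]
  [  0  -2   1   12  0   6 ]
  [ -1   0  -2   -9  1  -9 ]
Add r1 to r4.
  [ 1   3   0  -11  0   -4 ]
  [ 0   1   0   -4  0   -2 ]
  [ 0  -2   1   12  0    6 ]
  [ 0   3  -2  -20  1  -13 ]
Add 2 times r2 to r3.
  [ 1  3   0  -11  0   -4 ]
  [ 0  1   0   -4  0   -2 ]
  [ 0  0   1    4  0    2 ]
  [ 0  3  -2  -20  1  -13 ]
Subtract 3 times r2 from r4.
  [ 1  3   0  -11  0  -4 ]
  [ 0  1   0   -4  0  -2 ]
  [ 0  0   1    4  0   2 ]
  [ 0  0  -2   -8  1  -7 ]
Add 2 times r3 to r4.
  [ 1  3  0  -11  0  -4 ]
  [ 0  1  0   -4  0  -2 ]
  [ 0  0  1    4  0   2 ]
  [ 0  0  0    0  1  -3 ]
Subtract 3 times r2 from r1.
  [ 1  0  0   1  0   2 ]
  [ 0  1  0  -4  0  -2 ]
  [ 0  0  1   4  0   2 ]
  [ 0  0  0   0  1  -3 ]
Pivot columns are the columns containing a leading 1.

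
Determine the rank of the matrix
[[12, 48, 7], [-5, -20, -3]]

rank = 2

R1 → 1/12·R1
  [  1    4  7/12 ]
  [ -5  -20    -3 ]
R2 → R2 + 5·R1
  [ 1  4   7/12 ]
  [ 0  0  -1/12 ]
R2 → -12·R2
  [ 1  4  7/12 ]
  [ 0  0     1 ]
R1 → R1 − 7/12·R2
  [ 1  4  0 ]
  [ 0  0  1 ]
The reduced form has 2 nonzero rows.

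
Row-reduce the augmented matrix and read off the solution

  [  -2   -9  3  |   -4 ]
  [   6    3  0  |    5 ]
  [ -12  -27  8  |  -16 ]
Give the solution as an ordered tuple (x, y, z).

ρ1 -> -1/2·ρ1
  [   1  9/2  -3/2  |    2 ]
  [   6    3     0  |    5 ]
  [ -12  -27     8  |  -16 ]
ρ2 -> ρ2 − 6·ρ1
  [   1  9/2  -3/2  |    2 ]
  [   0  -24     9  |   -7 ]
  [ -12  -27     8  |  -16 ]
ρ3 -> ρ3 + 12·ρ1
  [ 1  9/2  -3/2  |   2 ]
  [ 0  -24     9  |  -7 ]
  [ 0   27   -10  |   8 ]
ρ2 -> -1/24·ρ2
  [ 1  9/2  -3/2  |     2 ]
  [ 0    1  -3/8  |  7/24 ]
  [ 0   27   -10  |     8 ]
ρ3 -> ρ3 − 27·ρ2
  [ 1  9/2  -3/2  |     2 ]
  [ 0    1  -3/8  |  7/24 ]
  [ 0    0   1/8  |   1/8 ]
ρ3 -> 8·ρ3
  [ 1  9/2  -3/2  |     2 ]
  [ 0    1  -3/8  |  7/24 ]
  [ 0    0     1  |     1 ]
ρ2 -> ρ2 + 3/8·ρ3
  [ 1  9/2  -3/2  |    2 ]
  [ 0    1     0  |  2/3 ]
  [ 0    0     1  |    1 ]
ρ1 -> ρ1 + 3/2·ρ3
  [ 1  9/2  0  |  7/2 ]
  [ 0    1  0  |  2/3 ]
  [ 0    0  1  |    1 ]
ρ1 -> ρ1 − 9/2·ρ2
  [ 1  0  0  |  1/2 ]
  [ 0  1  0  |  2/3 ]
  [ 0  0  1  |    1 ]
Reading off the last column: x = 1/2, y = 2/3, z = 1.

(1/2, 2/3, 1)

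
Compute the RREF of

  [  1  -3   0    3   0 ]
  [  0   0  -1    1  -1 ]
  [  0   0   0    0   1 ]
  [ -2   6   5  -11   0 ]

R4 → R4 + 2·R1
  [ 1  -3   0   3   0 ]
  [ 0   0  -1   1  -1 ]
  [ 0   0   0   0   1 ]
  [ 0   0   5  -5   0 ]
R2 → -1·R2
  [ 1  -3  0   3  0 ]
  [ 0   0  1  -1  1 ]
  [ 0   0  0   0  1 ]
  [ 0   0  5  -5  0 ]
R4 → R4 − 5·R2
  [ 1  -3  0   3   0 ]
  [ 0   0  1  -1   1 ]
  [ 0   0  0   0   1 ]
  [ 0   0  0   0  -5 ]
R4 → R4 + 5·R3
  [ 1  -3  0   3  0 ]
  [ 0   0  1  -1  1 ]
  [ 0   0  0   0  1 ]
  [ 0   0  0   0  0 ]
R2 → R2 − R3
  [ 1  -3  0   3  0 ]
  [ 0   0  1  -1  0 ]
  [ 0   0  0   0  1 ]
  [ 0   0  0   0  0 ]

[[1, -3, 0, 3, 0], [0, 0, 1, -1, 0], [0, 0, 0, 0, 1], [0, 0, 0, 0, 0]]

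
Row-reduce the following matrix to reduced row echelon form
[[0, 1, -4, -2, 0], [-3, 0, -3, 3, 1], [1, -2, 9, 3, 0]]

Swap r1 and r2.
Multiply r1 by -1/3.
Subtract r1 from r3.
Add 2 times r2 to r3.
Multiply r3 by 3.
Add 1/3 times r3 to r1.

[[1, 0, 1, -1, 0], [0, 1, -4, -2, 0], [0, 0, 0, 0, 1]]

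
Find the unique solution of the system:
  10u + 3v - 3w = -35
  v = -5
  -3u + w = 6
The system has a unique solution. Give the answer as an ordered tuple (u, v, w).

(-2, -5, 0)

Form the augmented matrix and row-reduce:
  [ 10  3  -3  |  -35 ]
  [  0  1   0  |   -5 ]
  [ -3  0   1  |    6 ]
R1 := 1/10·R1
  [  1  3/10  -3/10  |  -7/2 ]
  [  0     1      0  |    -5 ]
  [ -3     0      1  |     6 ]
R3 := R3 + 3·R1
  [ 1  3/10  -3/10  |  -7/2 ]
  [ 0     1      0  |    -5 ]
  [ 0  9/10   1/10  |  -9/2 ]
R3 := R3 − 9/10·R2
  [ 1  3/10  -3/10  |  -7/2 ]
  [ 0     1      0  |    -5 ]
  [ 0     0   1/10  |     0 ]
R3 := 10·R3
  [ 1  3/10  -3/10  |  -7/2 ]
  [ 0     1      0  |    -5 ]
  [ 0     0      1  |     0 ]
R1 := R1 + 3/10·R3
  [ 1  3/10  0  |  -7/2 ]
  [ 0     1  0  |    -5 ]
  [ 0     0  1  |     0 ]
R1 := R1 − 3/10·R2
  [ 1  0  0  |  -2 ]
  [ 0  1  0  |  -5 ]
  [ 0  0  1  |   0 ]
Reading off the last column: u = -2, v = -5, w = 0.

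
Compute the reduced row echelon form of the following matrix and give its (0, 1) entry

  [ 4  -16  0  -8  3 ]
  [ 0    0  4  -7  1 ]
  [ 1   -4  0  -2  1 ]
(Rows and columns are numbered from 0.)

Multiply R1 by 1/4.
  [ 1  -4  0  -2  3/4 ]
  [ 0   0  4  -7    1 ]
  [ 1  -4  0  -2    1 ]
Subtract R1 from R3.
  [ 1  -4  0  -2  3/4 ]
  [ 0   0  4  -7    1 ]
  [ 0   0  0   0  1/4 ]
Multiply R2 by 1/4.
  [ 1  -4  0    -2  3/4 ]
  [ 0   0  1  -7/4  1/4 ]
  [ 0   0  0     0  1/4 ]
Multiply R3 by 4.
  [ 1  -4  0    -2  3/4 ]
  [ 0   0  1  -7/4  1/4 ]
  [ 0   0  0     0    1 ]
Subtract 1/4 times R3 from R2.
  [ 1  -4  0    -2  3/4 ]
  [ 0   0  1  -7/4    0 ]
  [ 0   0  0     0    1 ]
Subtract 3/4 times R3 from R1.
  [ 1  -4  0    -2  0 ]
  [ 0   0  1  -7/4  0 ]
  [ 0   0  0     0  1 ]

-4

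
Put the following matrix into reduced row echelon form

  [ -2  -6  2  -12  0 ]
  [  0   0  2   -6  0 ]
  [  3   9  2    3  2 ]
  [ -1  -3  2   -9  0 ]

[[1, 3, 0, 3, 0], [0, 0, 1, -3, 0], [0, 0, 0, 0, 1], [0, 0, 0, 0, 0]]

Multiply ρ1 by -1/2.
  [  1   3  -1   6  0 ]
  [  0   0   2  -6  0 ]
  [  3   9   2   3  2 ]
  [ -1  -3   2  -9  0 ]
Subtract 3 times ρ1 from ρ3.
  [  1   3  -1    6  0 ]
  [  0   0   2   -6  0 ]
  [  0   0   5  -15  2 ]
  [ -1  -3   2   -9  0 ]
Add ρ1 to ρ4.
  [ 1  3  -1    6  0 ]
  [ 0  0   2   -6  0 ]
  [ 0  0   5  -15  2 ]
  [ 0  0   1   -3  0 ]
Multiply ρ2 by 1/2.
  [ 1  3  -1    6  0 ]
  [ 0  0   1   -3  0 ]
  [ 0  0   5  -15  2 ]
  [ 0  0   1   -3  0 ]
Subtract 5 times ρ2 from ρ3.
  [ 1  3  -1   6  0 ]
  [ 0  0   1  -3  0 ]
  [ 0  0   0   0  2 ]
  [ 0  0   1  -3  0 ]
Subtract ρ2 from ρ4.
  [ 1  3  -1   6  0 ]
  [ 0  0   1  -3  0 ]
  [ 0  0   0   0  2 ]
  [ 0  0   0   0  0 ]
Multiply ρ3 by 1/2.
  [ 1  3  -1   6  0 ]
  [ 0  0   1  -3  0 ]
  [ 0  0   0   0  1 ]
  [ 0  0   0   0  0 ]
Add ρ2 to ρ1.
  [ 1  3  0   3  0 ]
  [ 0  0  1  -3  0 ]
  [ 0  0  0   0  1 ]
  [ 0  0  0   0  0 ]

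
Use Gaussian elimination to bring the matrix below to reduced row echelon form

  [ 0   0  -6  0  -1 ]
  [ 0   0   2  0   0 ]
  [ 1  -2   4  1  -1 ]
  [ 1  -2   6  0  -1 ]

R1 <=> R3
  [ 1  -2   4  1  -1 ]
  [ 0   0   2  0   0 ]
  [ 0   0  -6  0  -1 ]
  [ 1  -2   6  0  -1 ]
R4 ← R4 − R1
  [ 1  -2   4   1  -1 ]
  [ 0   0   2   0   0 ]
  [ 0   0  -6   0  -1 ]
  [ 0   0   2  -1   0 ]
R2 ← 1/2·R2
  [ 1  -2   4   1  -1 ]
  [ 0   0   1   0   0 ]
  [ 0   0  -6   0  -1 ]
  [ 0   0   2  -1   0 ]
R3 ← R3 + 6·R2
  [ 1  -2  4   1  -1 ]
  [ 0   0  1   0   0 ]
  [ 0   0  0   0  -1 ]
  [ 0   0  2  -1   0 ]
R4 ← R4 − 2·R2
  [ 1  -2  4   1  -1 ]
  [ 0   0  1   0   0 ]
  [ 0   0  0   0  -1 ]
  [ 0   0  0  -1   0 ]
R3 <=> R4
  [ 1  -2  4   1  -1 ]
  [ 0   0  1   0   0 ]
  [ 0   0  0  -1   0 ]
  [ 0   0  0   0  -1 ]
R3 ← -1·R3
  [ 1  -2  4  1  -1 ]
  [ 0   0  1  0   0 ]
  [ 0   0  0  1   0 ]
  [ 0   0  0  0  -1 ]
R4 ← -1·R4
  [ 1  -2  4  1  -1 ]
  [ 0   0  1  0   0 ]
  [ 0   0  0  1   0 ]
  [ 0   0  0  0   1 ]
R1 ← R1 + R4
  [ 1  -2  4  1  0 ]
  [ 0   0  1  0  0 ]
  [ 0   0  0  1  0 ]
  [ 0   0  0  0  1 ]
R1 ← R1 − R3
  [ 1  -2  4  0  0 ]
  [ 0   0  1  0  0 ]
  [ 0   0  0  1  0 ]
  [ 0   0  0  0  1 ]
R1 ← R1 − 4·R2
  [ 1  -2  0  0  0 ]
  [ 0   0  1  0  0 ]
  [ 0   0  0  1  0 ]
  [ 0   0  0  0  1 ]

[[1, -2, 0, 0, 0], [0, 0, 1, 0, 0], [0, 0, 0, 1, 0], [0, 0, 0, 0, 1]]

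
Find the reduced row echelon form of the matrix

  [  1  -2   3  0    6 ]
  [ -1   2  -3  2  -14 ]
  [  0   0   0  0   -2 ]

[[1, -2, 3, 0, 0], [0, 0, 0, 1, 0], [0, 0, 0, 0, 1]]

ρ2 ← ρ2 + ρ1
ρ2 ← 1/2·ρ2
ρ3 ← -1/2·ρ3
ρ2 ← ρ2 + 4·ρ3
ρ1 ← ρ1 − 6·ρ3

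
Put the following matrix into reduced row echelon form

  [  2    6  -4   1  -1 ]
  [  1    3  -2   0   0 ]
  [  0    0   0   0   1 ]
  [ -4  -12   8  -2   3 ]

Multiply ρ1 by 1/2.
  [  1    3  -2  1/2  -1/2 ]
  [  1    3  -2    0     0 ]
  [  0    0   0    0     1 ]
  [ -4  -12   8   -2     3 ]
Subtract ρ1 from ρ2.
  [  1    3  -2   1/2  -1/2 ]
  [  0    0   0  -1/2   1/2 ]
  [  0    0   0     0     1 ]
  [ -4  -12   8    -2     3 ]
Add 4 times ρ1 to ρ4.
  [ 1  3  -2   1/2  -1/2 ]
  [ 0  0   0  -1/2   1/2 ]
  [ 0  0   0     0     1 ]
  [ 0  0   0     0     1 ]
Multiply ρ2 by -2.
  [ 1  3  -2  1/2  -1/2 ]
  [ 0  0   0    1    -1 ]
  [ 0  0   0    0     1 ]
  [ 0  0   0    0     1 ]
Subtract ρ3 from ρ4.
  [ 1  3  -2  1/2  -1/2 ]
  [ 0  0   0    1    -1 ]
  [ 0  0   0    0     1 ]
  [ 0  0   0    0     0 ]
Add ρ3 to ρ2.
  [ 1  3  -2  1/2  -1/2 ]
  [ 0  0   0    1     0 ]
  [ 0  0   0    0     1 ]
  [ 0  0   0    0     0 ]
Add 1/2 times ρ3 to ρ1.
  [ 1  3  -2  1/2  0 ]
  [ 0  0   0    1  0 ]
  [ 0  0   0    0  1 ]
  [ 0  0   0    0  0 ]
Subtract 1/2 times ρ2 from ρ1.
  [ 1  3  -2  0  0 ]
  [ 0  0   0  1  0 ]
  [ 0  0   0  0  1 ]
  [ 0  0   0  0  0 ]

[[1, 3, -2, 0, 0], [0, 0, 0, 1, 0], [0, 0, 0, 0, 1], [0, 0, 0, 0, 0]]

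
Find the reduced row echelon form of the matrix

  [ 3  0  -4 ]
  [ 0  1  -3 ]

[[1, 0, -4/3], [0, 1, -3]]

ρ1 ← 1/3·ρ1
  [ 1  0  -4/3 ]
  [ 0  1    -3 ]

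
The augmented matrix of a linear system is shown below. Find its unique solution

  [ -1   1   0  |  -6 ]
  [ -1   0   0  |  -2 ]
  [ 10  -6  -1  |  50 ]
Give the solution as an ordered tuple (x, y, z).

ρ1 ← -1·ρ1
  [  1  -1   0  |   6 ]
  [ -1   0   0  |  -2 ]
  [ 10  -6  -1  |  50 ]
ρ2 ← ρ2 + ρ1
  [  1  -1   0  |   6 ]
  [  0  -1   0  |   4 ]
  [ 10  -6  -1  |  50 ]
ρ3 ← ρ3 − 10·ρ1
  [ 1  -1   0  |    6 ]
  [ 0  -1   0  |    4 ]
  [ 0   4  -1  |  -10 ]
ρ2 ← -1·ρ2
  [ 1  -1   0  |    6 ]
  [ 0   1   0  |   -4 ]
  [ 0   4  -1  |  -10 ]
ρ3 ← ρ3 − 4·ρ2
  [ 1  -1   0  |   6 ]
  [ 0   1   0  |  -4 ]
  [ 0   0  -1  |   6 ]
ρ3 ← -1·ρ3
  [ 1  -1  0  |   6 ]
  [ 0   1  0  |  -4 ]
  [ 0   0  1  |  -6 ]
ρ1 ← ρ1 + ρ2
  [ 1  0  0  |   2 ]
  [ 0  1  0  |  -4 ]
  [ 0  0  1  |  -6 ]
Reading off the last column: x = 2, y = -4, z = -6.

(2, -4, -6)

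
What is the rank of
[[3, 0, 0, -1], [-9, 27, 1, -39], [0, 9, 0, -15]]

Multiply R1 by 1/3.
  [  1   0  0  -1/3 ]
  [ -9  27  1   -39 ]
  [  0   9  0   -15 ]
Add 9 times R1 to R2.
  [ 1   0  0  -1/3 ]
  [ 0  27  1   -42 ]
  [ 0   9  0   -15 ]
Multiply R2 by 1/27.
  [ 1  0     0   -1/3 ]
  [ 0  1  1/27  -14/9 ]
  [ 0  9     0    -15 ]
Subtract 9 times R2 from R3.
  [ 1  0     0   -1/3 ]
  [ 0  1  1/27  -14/9 ]
  [ 0  0  -1/3     -1 ]
Multiply R3 by -3.
  [ 1  0     0   -1/3 ]
  [ 0  1  1/27  -14/9 ]
  [ 0  0     1      3 ]
Subtract 1/27 times R3 from R2.
  [ 1  0  0  -1/3 ]
  [ 0  1  0  -5/3 ]
  [ 0  0  1     3 ]
The reduced form has 3 nonzero rows.

rank = 3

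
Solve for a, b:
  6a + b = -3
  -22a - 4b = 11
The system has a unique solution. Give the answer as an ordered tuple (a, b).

Form the augmented matrix and row-reduce:
  [   6   1  |  -3 ]
  [ -22  -4  |  11 ]
ρ1 ← 1/6·ρ1
  [   1  1/6  |  -1/2 ]
  [ -22   -4  |    11 ]
ρ2 ← ρ2 + 22·ρ1
  [ 1   1/6  |  -1/2 ]
  [ 0  -1/3  |     0 ]
ρ2 ← -3·ρ2
  [ 1  1/6  |  -1/2 ]
  [ 0    1  |     0 ]
ρ1 ← ρ1 − 1/6·ρ2
  [ 1  0  |  -1/2 ]
  [ 0  1  |     0 ]
Reading off the last column: a = -1/2, b = 0.

(-1/2, 0)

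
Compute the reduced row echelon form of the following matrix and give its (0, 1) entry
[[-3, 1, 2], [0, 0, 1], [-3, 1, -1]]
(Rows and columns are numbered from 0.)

Multiply R1 by -1/3.
  [  1  -1/3  -2/3 ]
  [  0     0     1 ]
  [ -3     1    -1 ]
Add 3 times R1 to R3.
  [ 1  -1/3  -2/3 ]
  [ 0     0     1 ]
  [ 0     0    -3 ]
Add 3 times R2 to R3.
  [ 1  -1/3  -2/3 ]
  [ 0     0     1 ]
  [ 0     0     0 ]
Add 2/3 times R2 to R1.
  [ 1  -1/3  0 ]
  [ 0     0  1 ]
  [ 0     0  0 ]

-1/3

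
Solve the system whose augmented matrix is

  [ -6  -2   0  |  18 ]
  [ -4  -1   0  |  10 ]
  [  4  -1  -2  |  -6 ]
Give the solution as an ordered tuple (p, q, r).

(-1, -6, 4)

r1 → -1/6·r1
  [  1  1/3   0  |  -3 ]
  [ -4   -1   0  |  10 ]
  [  4   -1  -2  |  -6 ]
r2 → r2 + 4·r1
  [ 1  1/3   0  |  -3 ]
  [ 0  1/3   0  |  -2 ]
  [ 4   -1  -2  |  -6 ]
r3 → r3 − 4·r1
  [ 1   1/3   0  |  -3 ]
  [ 0   1/3   0  |  -2 ]
  [ 0  -7/3  -2  |   6 ]
r2 → 3·r2
  [ 1   1/3   0  |  -3 ]
  [ 0     1   0  |  -6 ]
  [ 0  -7/3  -2  |   6 ]
r3 → r3 + 7/3·r2
  [ 1  1/3   0  |  -3 ]
  [ 0    1   0  |  -6 ]
  [ 0    0  -2  |  -8 ]
r3 → -1/2·r3
  [ 1  1/3  0  |  -3 ]
  [ 0    1  0  |  -6 ]
  [ 0    0  1  |   4 ]
r1 → r1 − 1/3·r2
  [ 1  0  0  |  -1 ]
  [ 0  1  0  |  -6 ]
  [ 0  0  1  |   4 ]
Reading off the last column: p = -1, q = -6, r = 4.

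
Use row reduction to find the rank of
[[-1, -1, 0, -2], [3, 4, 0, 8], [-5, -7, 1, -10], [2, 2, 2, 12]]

Multiply r1 by -1.
  [  1   1  0    2 ]
  [  3   4  0    8 ]
  [ -5  -7  1  -10 ]
  [  2   2  2   12 ]
Subtract 3 times r1 from r2.
  [  1   1  0    2 ]
  [  0   1  0    2 ]
  [ -5  -7  1  -10 ]
  [  2   2  2   12 ]
Add 5 times r1 to r3.
  [ 1   1  0   2 ]
  [ 0   1  0   2 ]
  [ 0  -2  1   0 ]
  [ 2   2  2  12 ]
Subtract 2 times r1 from r4.
  [ 1   1  0  2 ]
  [ 0   1  0  2 ]
  [ 0  -2  1  0 ]
  [ 0   0  2  8 ]
Add 2 times r2 to r3.
  [ 1  1  0  2 ]
  [ 0  1  0  2 ]
  [ 0  0  1  4 ]
  [ 0  0  2  8 ]
Subtract 2 times r3 from r4.
  [ 1  1  0  2 ]
  [ 0  1  0  2 ]
  [ 0  0  1  4 ]
  [ 0  0  0  0 ]
Subtract r2 from r1.
  [ 1  0  0  0 ]
  [ 0  1  0  2 ]
  [ 0  0  1  4 ]
  [ 0  0  0  0 ]
The reduced form has 3 nonzero rows.

rank = 3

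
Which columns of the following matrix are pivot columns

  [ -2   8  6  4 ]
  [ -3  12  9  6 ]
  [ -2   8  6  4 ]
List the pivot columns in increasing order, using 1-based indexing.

R1 ← -1/2·R1
  [  1  -4  -3  -2 ]
  [ -3  12   9   6 ]
  [ -2   8   6   4 ]
R2 ← R2 + 3·R1
  [  1  -4  -3  -2 ]
  [  0   0   0   0 ]
  [ -2   8   6   4 ]
R3 ← R3 + 2·R1
  [ 1  -4  -3  -2 ]
  [ 0   0   0   0 ]
  [ 0   0   0   0 ]
Pivot columns are the columns containing a leading 1.

1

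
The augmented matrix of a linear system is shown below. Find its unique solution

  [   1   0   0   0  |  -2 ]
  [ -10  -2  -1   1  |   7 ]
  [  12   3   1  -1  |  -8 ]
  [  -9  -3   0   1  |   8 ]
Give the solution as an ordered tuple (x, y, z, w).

R2 -> R2 + 10·R1
R3 -> R3 − 12·R1
R4 -> R4 + 9·R1
R2 -> -1/2·R2
R3 -> R3 − 3·R2
R4 -> R4 + 3·R2
R3 -> -2·R3
R4 -> R4 − 3/2·R3
R3 -> R3 + R4
R2 -> R2 + 1/2·R4
R2 -> R2 − 1/2·R3
Reading off the last column: x = -2, y = 3, z = 6, w = -1.

(-2, 3, 6, -1)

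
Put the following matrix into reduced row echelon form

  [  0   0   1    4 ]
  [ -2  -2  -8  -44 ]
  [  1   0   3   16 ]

[[1, 0, 0, 4], [0, 1, 0, 2], [0, 0, 1, 4]]

Swap R1 and R2.
Multiply R1 by -1/2.
Subtract R1 from R3.
Swap R2 and R3.
Multiply R2 by -1.
Subtract R3 from R2.
Subtract 4 times R3 from R1.
Subtract R2 from R1.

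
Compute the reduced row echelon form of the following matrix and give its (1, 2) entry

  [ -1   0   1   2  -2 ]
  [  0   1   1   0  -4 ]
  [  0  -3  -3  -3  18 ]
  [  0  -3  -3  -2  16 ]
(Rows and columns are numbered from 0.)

1

ρ1 := -1·ρ1
  [ 1   0  -1  -2   2 ]
  [ 0   1   1   0  -4 ]
  [ 0  -3  -3  -3  18 ]
  [ 0  -3  -3  -2  16 ]
ρ3 := ρ3 + 3·ρ2
  [ 1   0  -1  -2   2 ]
  [ 0   1   1   0  -4 ]
  [ 0   0   0  -3   6 ]
  [ 0  -3  -3  -2  16 ]
ρ4 := ρ4 + 3·ρ2
  [ 1  0  -1  -2   2 ]
  [ 0  1   1   0  -4 ]
  [ 0  0   0  -3   6 ]
  [ 0  0   0  -2   4 ]
ρ3 := -1/3·ρ3
  [ 1  0  -1  -2   2 ]
  [ 0  1   1   0  -4 ]
  [ 0  0   0   1  -2 ]
  [ 0  0   0  -2   4 ]
ρ4 := ρ4 + 2·ρ3
  [ 1  0  -1  -2   2 ]
  [ 0  1   1   0  -4 ]
  [ 0  0   0   1  -2 ]
  [ 0  0   0   0   0 ]
ρ1 := ρ1 + 2·ρ3
  [ 1  0  -1  0  -2 ]
  [ 0  1   1  0  -4 ]
  [ 0  0   0  1  -2 ]
  [ 0  0   0  0   0 ]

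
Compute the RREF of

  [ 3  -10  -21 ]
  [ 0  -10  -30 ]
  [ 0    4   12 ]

[[1, 0, 3], [0, 1, 3], [0, 0, 0]]

R1 → 1/3·R1
  [ 1  -10/3   -7 ]
  [ 0    -10  -30 ]
  [ 0      4   12 ]
R2 → -1/10·R2
  [ 1  -10/3  -7 ]
  [ 0      1   3 ]
  [ 0      4  12 ]
R3 → R3 − 4·R2
  [ 1  -10/3  -7 ]
  [ 0      1   3 ]
  [ 0      0   0 ]
R1 → R1 + 10/3·R2
  [ 1  0  3 ]
  [ 0  1  3 ]
  [ 0  0  0 ]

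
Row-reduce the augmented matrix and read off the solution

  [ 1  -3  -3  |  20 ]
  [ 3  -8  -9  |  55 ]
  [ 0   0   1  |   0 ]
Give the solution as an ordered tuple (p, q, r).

(5, -5, 0)

Subtract 3 times ρ1 from ρ2.
  [ 1  -3  -3  |  20 ]
  [ 0   1   0  |  -5 ]
  [ 0   0   1  |   0 ]
Add 3 times ρ3 to ρ1.
  [ 1  -3  0  |  20 ]
  [ 0   1  0  |  -5 ]
  [ 0   0  1  |   0 ]
Add 3 times ρ2 to ρ1.
  [ 1  0  0  |   5 ]
  [ 0  1  0  |  -5 ]
  [ 0  0  1  |   0 ]
Reading off the last column: p = 5, q = -5, r = 0.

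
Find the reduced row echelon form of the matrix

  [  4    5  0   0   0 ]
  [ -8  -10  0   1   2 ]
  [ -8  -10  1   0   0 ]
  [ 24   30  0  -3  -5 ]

R1 -> 1/4·R1
  [  1  5/4  0   0   0 ]
  [ -8  -10  0   1   2 ]
  [ -8  -10  1   0   0 ]
  [ 24   30  0  -3  -5 ]
R2 -> R2 + 8·R1
  [  1  5/4  0   0   0 ]
  [  0    0  0   1   2 ]
  [ -8  -10  1   0   0 ]
  [ 24   30  0  -3  -5 ]
R3 -> R3 + 8·R1
  [  1  5/4  0   0   0 ]
  [  0    0  0   1   2 ]
  [  0    0  1   0   0 ]
  [ 24   30  0  -3  -5 ]
R4 -> R4 − 24·R1
  [ 1  5/4  0   0   0 ]
  [ 0    0  0   1   2 ]
  [ 0    0  1   0   0 ]
  [ 0    0  0  -3  -5 ]
R2 ↔ R3
  [ 1  5/4  0   0   0 ]
  [ 0    0  1   0   0 ]
  [ 0    0  0   1   2 ]
  [ 0    0  0  -3  -5 ]
R4 -> R4 + 3·R3
  [ 1  5/4  0  0  0 ]
  [ 0    0  1  0  0 ]
  [ 0    0  0  1  2 ]
  [ 0    0  0  0  1 ]
R3 -> R3 − 2·R4
  [ 1  5/4  0  0  0 ]
  [ 0    0  1  0  0 ]
  [ 0    0  0  1  0 ]
  [ 0    0  0  0  1 ]

[[1, 5/4, 0, 0, 0], [0, 0, 1, 0, 0], [0, 0, 0, 1, 0], [0, 0, 0, 0, 1]]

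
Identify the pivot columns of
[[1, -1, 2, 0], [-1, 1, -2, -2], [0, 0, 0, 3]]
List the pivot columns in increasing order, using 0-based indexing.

0, 3

R2 := R2 + R1
  [ 1  -1  2   0 ]
  [ 0   0  0  -2 ]
  [ 0   0  0   3 ]
R2 := -1/2·R2
  [ 1  -1  2  0 ]
  [ 0   0  0  1 ]
  [ 0   0  0  3 ]
R3 := R3 − 3·R2
  [ 1  -1  2  0 ]
  [ 0   0  0  1 ]
  [ 0   0  0  0 ]
Pivot columns are the columns containing a leading 1.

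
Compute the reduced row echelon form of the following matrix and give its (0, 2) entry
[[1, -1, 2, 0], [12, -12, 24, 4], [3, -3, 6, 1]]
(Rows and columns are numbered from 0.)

R2 := R2 − 12·R1
  [ 1  -1  2  0 ]
  [ 0   0  0  4 ]
  [ 3  -3  6  1 ]
R3 := R3 − 3·R1
  [ 1  -1  2  0 ]
  [ 0   0  0  4 ]
  [ 0   0  0  1 ]
R2 := 1/4·R2
  [ 1  -1  2  0 ]
  [ 0   0  0  1 ]
  [ 0   0  0  1 ]
R3 := R3 − R2
  [ 1  -1  2  0 ]
  [ 0   0  0  1 ]
  [ 0   0  0  0 ]

2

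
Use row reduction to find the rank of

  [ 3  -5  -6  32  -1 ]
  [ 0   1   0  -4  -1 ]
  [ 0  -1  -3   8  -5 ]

R1 := 1/3·R1
  [ 1  -5/3  -2  32/3  -1/3 ]
  [ 0     1   0    -4    -1 ]
  [ 0    -1  -3     8    -5 ]
R3 := R3 + R2
  [ 1  -5/3  -2  32/3  -1/3 ]
  [ 0     1   0    -4    -1 ]
  [ 0     0  -3     4    -6 ]
R3 := -1/3·R3
  [ 1  -5/3  -2  32/3  -1/3 ]
  [ 0     1   0    -4    -1 ]
  [ 0     0   1  -4/3     2 ]
R1 := R1 + 2·R3
  [ 1  -5/3  0     8  11/3 ]
  [ 0     1  0    -4    -1 ]
  [ 0     0  1  -4/3     2 ]
R1 := R1 + 5/3·R2
  [ 1  0  0   4/3   2 ]
  [ 0  1  0    -4  -1 ]
  [ 0  0  1  -4/3   2 ]
The reduced form has 3 nonzero rows.

rank = 3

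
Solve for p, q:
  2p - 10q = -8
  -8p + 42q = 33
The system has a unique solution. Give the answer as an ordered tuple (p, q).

Form the augmented matrix and row-reduce:
  [  2  -10  |  -8 ]
  [ -8   42  |  33 ]
Multiply R1 by 1/2.
  [  1  -5  |  -4 ]
  [ -8  42  |  33 ]
Add 8 times R1 to R2.
  [ 1  -5  |  -4 ]
  [ 0   2  |   1 ]
Multiply R2 by 1/2.
  [ 1  -5  |   -4 ]
  [ 0   1  |  1/2 ]
Add 5 times R2 to R1.
  [ 1  0  |  -3/2 ]
  [ 0  1  |   1/2 ]
Reading off the last column: p = -3/2, q = 1/2.

(-3/2, 1/2)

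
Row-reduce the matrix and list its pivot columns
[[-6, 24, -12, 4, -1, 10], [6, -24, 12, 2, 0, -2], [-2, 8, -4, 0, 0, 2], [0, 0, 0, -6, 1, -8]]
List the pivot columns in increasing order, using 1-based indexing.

Multiply ρ1 by -1/6.
  [  1   -4   2  -2/3  1/6  -5/3 ]
  [  6  -24  12     2    0    -2 ]
  [ -2    8  -4     0    0     2 ]
  [  0    0   0    -6    1    -8 ]
Subtract 6 times ρ1 from ρ2.
  [  1  -4   2  -2/3  1/6  -5/3 ]
  [  0   0   0     6   -1     8 ]
  [ -2   8  -4     0    0     2 ]
  [  0   0   0    -6    1    -8 ]
Add 2 times ρ1 to ρ3.
  [ 1  -4  2  -2/3  1/6  -5/3 ]
  [ 0   0  0     6   -1     8 ]
  [ 0   0  0  -4/3  1/3  -4/3 ]
  [ 0   0  0    -6    1    -8 ]
Multiply ρ2 by 1/6.
  [ 1  -4  2  -2/3   1/6  -5/3 ]
  [ 0   0  0     1  -1/6   4/3 ]
  [ 0   0  0  -4/3   1/3  -4/3 ]
  [ 0   0  0    -6     1    -8 ]
Add 4/3 times ρ2 to ρ3.
  [ 1  -4  2  -2/3   1/6  -5/3 ]
  [ 0   0  0     1  -1/6   4/3 ]
  [ 0   0  0     0   1/9   4/9 ]
  [ 0   0  0    -6     1    -8 ]
Add 6 times ρ2 to ρ4.
  [ 1  -4  2  -2/3   1/6  -5/3 ]
  [ 0   0  0     1  -1/6   4/3 ]
  [ 0   0  0     0   1/9   4/9 ]
  [ 0   0  0     0     0     0 ]
Multiply ρ3 by 9.
  [ 1  -4  2  -2/3   1/6  -5/3 ]
  [ 0   0  0     1  -1/6   4/3 ]
  [ 0   0  0     0     1     4 ]
  [ 0   0  0     0     0     0 ]
Add 1/6 times ρ3 to ρ2.
  [ 1  -4  2  -2/3  1/6  -5/3 ]
  [ 0   0  0     1    0     2 ]
  [ 0   0  0     0    1     4 ]
  [ 0   0  0     0    0     0 ]
Subtract 1/6 times ρ3 from ρ1.
  [ 1  -4  2  -2/3  0  -7/3 ]
  [ 0   0  0     1  0     2 ]
  [ 0   0  0     0  1     4 ]
  [ 0   0  0     0  0     0 ]
Add 2/3 times ρ2 to ρ1.
  [ 1  -4  2  0  0  -1 ]
  [ 0   0  0  1  0   2 ]
  [ 0   0  0  0  1   4 ]
  [ 0   0  0  0  0   0 ]
Pivot columns are the columns containing a leading 1.

1, 4, 5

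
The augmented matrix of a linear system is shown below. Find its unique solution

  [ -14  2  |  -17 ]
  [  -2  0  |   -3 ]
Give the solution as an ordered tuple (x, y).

R1 ← -1/14·R1
  [  1  -1/7  |  17/14 ]
  [ -2     0  |     -3 ]
R2 ← R2 + 2·R1
  [ 1  -1/7  |  17/14 ]
  [ 0  -2/7  |   -4/7 ]
R2 ← -7/2·R2
  [ 1  -1/7  |  17/14 ]
  [ 0     1  |      2 ]
R1 ← R1 + 1/7·R2
  [ 1  0  |  3/2 ]
  [ 0  1  |    2 ]
Reading off the last column: x = 3/2, y = 2.

(3/2, 2)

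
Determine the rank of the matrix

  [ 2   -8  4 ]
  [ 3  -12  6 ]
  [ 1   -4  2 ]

R1 ← 1/2·R1
  [ 1   -4  2 ]
  [ 3  -12  6 ]
  [ 1   -4  2 ]
R2 ← R2 − 3·R1
  [ 1  -4  2 ]
  [ 0   0  0 ]
  [ 1  -4  2 ]
R3 ← R3 − R1
  [ 1  -4  2 ]
  [ 0   0  0 ]
  [ 0   0  0 ]
The reduced form has 1 nonzero row.

rank = 1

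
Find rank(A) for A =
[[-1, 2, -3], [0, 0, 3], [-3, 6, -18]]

rank = 2

Multiply r1 by -1.
Add 3 times r1 to r3.
Multiply r2 by 1/3.
Add 9 times r2 to r3.
Subtract 3 times r2 from r1.
The reduced form has 2 nonzero rows.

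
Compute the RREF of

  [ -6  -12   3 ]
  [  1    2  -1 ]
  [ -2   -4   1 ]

R1 -> -1/6·R1
  [  1   2  -1/2 ]
  [  1   2    -1 ]
  [ -2  -4     1 ]
R2 -> R2 − R1
  [  1   2  -1/2 ]
  [  0   0  -1/2 ]
  [ -2  -4     1 ]
R3 -> R3 + 2·R1
  [ 1  2  -1/2 ]
  [ 0  0  -1/2 ]
  [ 0  0     0 ]
R2 -> -2·R2
  [ 1  2  -1/2 ]
  [ 0  0     1 ]
  [ 0  0     0 ]
R1 -> R1 + 1/2·R2
  [ 1  2  0 ]
  [ 0  0  1 ]
  [ 0  0  0 ]

[[1, 2, 0], [0, 0, 1], [0, 0, 0]]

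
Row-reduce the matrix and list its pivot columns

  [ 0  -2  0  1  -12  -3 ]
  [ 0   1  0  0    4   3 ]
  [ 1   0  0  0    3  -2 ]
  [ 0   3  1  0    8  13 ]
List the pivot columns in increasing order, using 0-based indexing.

R1 ↔ R3
  [ 1   0  0  0    3  -2 ]
  [ 0   1  0  0    4   3 ]
  [ 0  -2  0  1  -12  -3 ]
  [ 0   3  1  0    8  13 ]
R3 -> R3 + 2·R2
  [ 1  0  0  0   3  -2 ]
  [ 0  1  0  0   4   3 ]
  [ 0  0  0  1  -4   3 ]
  [ 0  3  1  0   8  13 ]
R4 -> R4 − 3·R2
  [ 1  0  0  0   3  -2 ]
  [ 0  1  0  0   4   3 ]
  [ 0  0  0  1  -4   3 ]
  [ 0  0  1  0  -4   4 ]
R3 ↔ R4
  [ 1  0  0  0   3  -2 ]
  [ 0  1  0  0   4   3 ]
  [ 0  0  1  0  -4   4 ]
  [ 0  0  0  1  -4   3 ]
Pivot columns are the columns containing a leading 1.

0, 1, 2, 3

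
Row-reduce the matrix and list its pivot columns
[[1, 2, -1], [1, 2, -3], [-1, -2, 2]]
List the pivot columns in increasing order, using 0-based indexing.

R2 -> R2 − R1
  [  1   2  -1 ]
  [  0   0  -2 ]
  [ -1  -2   2 ]
R3 -> R3 + R1
  [ 1  2  -1 ]
  [ 0  0  -2 ]
  [ 0  0   1 ]
R2 -> -1/2·R2
  [ 1  2  -1 ]
  [ 0  0   1 ]
  [ 0  0   1 ]
R3 -> R3 − R2
  [ 1  2  -1 ]
  [ 0  0   1 ]
  [ 0  0   0 ]
R1 -> R1 + R2
  [ 1  2  0 ]
  [ 0  0  1 ]
  [ 0  0  0 ]
Pivot columns are the columns containing a leading 1.

0, 2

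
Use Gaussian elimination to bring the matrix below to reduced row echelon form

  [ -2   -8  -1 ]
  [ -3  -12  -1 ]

r1 → -1/2·r1
r2 → r2 + 3·r1
r2 → 2·r2
r1 → r1 − 1/2·r2

[[1, 4, 0], [0, 0, 1]]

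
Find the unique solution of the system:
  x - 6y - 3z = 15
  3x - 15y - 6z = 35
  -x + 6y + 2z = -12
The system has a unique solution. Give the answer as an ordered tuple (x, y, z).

Form the augmented matrix and row-reduce:
  [  1   -6  -3  |   15 ]
  [  3  -15  -6  |   35 ]
  [ -1    6   2  |  -12 ]
r2 := r2 − 3·r1
  [  1  -6  -3  |   15 ]
  [  0   3   3  |  -10 ]
  [ -1   6   2  |  -12 ]
r3 := r3 + r1
  [ 1  -6  -3  |   15 ]
  [ 0   3   3  |  -10 ]
  [ 0   0  -1  |    3 ]
r2 := 1/3·r2
  [ 1  -6  -3  |     15 ]
  [ 0   1   1  |  -10/3 ]
  [ 0   0  -1  |      3 ]
r3 := -1·r3
  [ 1  -6  -3  |     15 ]
  [ 0   1   1  |  -10/3 ]
  [ 0   0   1  |     -3 ]
r2 := r2 − r3
  [ 1  -6  -3  |    15 ]
  [ 0   1   0  |  -1/3 ]
  [ 0   0   1  |    -3 ]
r1 := r1 + 3·r3
  [ 1  -6  0  |     6 ]
  [ 0   1  0  |  -1/3 ]
  [ 0   0  1  |    -3 ]
r1 := r1 + 6·r2
  [ 1  0  0  |     4 ]
  [ 0  1  0  |  -1/3 ]
  [ 0  0  1  |    -3 ]
Reading off the last column: x = 4, y = -1/3, z = -3.

(4, -1/3, -3)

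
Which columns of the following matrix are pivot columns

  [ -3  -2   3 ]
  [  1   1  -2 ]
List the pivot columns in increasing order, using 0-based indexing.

Multiply R1 by -1/3.
  [ 1  2/3  -1 ]
  [ 1    1  -2 ]
Subtract R1 from R2.
  [ 1  2/3  -1 ]
  [ 0  1/3  -1 ]
Multiply R2 by 3.
  [ 1  2/3  -1 ]
  [ 0    1  -3 ]
Subtract 2/3 times R2 from R1.
  [ 1  0   1 ]
  [ 0  1  -3 ]
Pivot columns are the columns containing a leading 1.

0, 1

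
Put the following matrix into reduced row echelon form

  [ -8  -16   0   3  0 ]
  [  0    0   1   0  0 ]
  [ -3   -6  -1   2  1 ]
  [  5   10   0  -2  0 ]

R1 ← -1/8·R1
  [  1   2   0  -3/8  0 ]
  [  0   0   1     0  0 ]
  [ -3  -6  -1     2  1 ]
  [  5  10   0    -2  0 ]
R3 ← R3 + 3·R1
  [ 1   2   0  -3/8  0 ]
  [ 0   0   1     0  0 ]
  [ 0   0  -1   7/8  1 ]
  [ 5  10   0    -2  0 ]
R4 ← R4 − 5·R1
  [ 1  2   0  -3/8  0 ]
  [ 0  0   1     0  0 ]
  [ 0  0  -1   7/8  1 ]
  [ 0  0   0  -1/8  0 ]
R3 ← R3 + R2
  [ 1  2  0  -3/8  0 ]
  [ 0  0  1     0  0 ]
  [ 0  0  0   7/8  1 ]
  [ 0  0  0  -1/8  0 ]
R3 ← 8/7·R3
  [ 1  2  0  -3/8    0 ]
  [ 0  0  1     0    0 ]
  [ 0  0  0     1  8/7 ]
  [ 0  0  0  -1/8    0 ]
R4 ← R4 + 1/8·R3
  [ 1  2  0  -3/8    0 ]
  [ 0  0  1     0    0 ]
  [ 0  0  0     1  8/7 ]
  [ 0  0  0     0  1/7 ]
R4 ← 7·R4
  [ 1  2  0  -3/8    0 ]
  [ 0  0  1     0    0 ]
  [ 0  0  0     1  8/7 ]
  [ 0  0  0     0    1 ]
R3 ← R3 − 8/7·R4
  [ 1  2  0  -3/8  0 ]
  [ 0  0  1     0  0 ]
  [ 0  0  0     1  0 ]
  [ 0  0  0     0  1 ]
R1 ← R1 + 3/8·R3
  [ 1  2  0  0  0 ]
  [ 0  0  1  0  0 ]
  [ 0  0  0  1  0 ]
  [ 0  0  0  0  1 ]

[[1, 2, 0, 0, 0], [0, 0, 1, 0, 0], [0, 0, 0, 1, 0], [0, 0, 0, 0, 1]]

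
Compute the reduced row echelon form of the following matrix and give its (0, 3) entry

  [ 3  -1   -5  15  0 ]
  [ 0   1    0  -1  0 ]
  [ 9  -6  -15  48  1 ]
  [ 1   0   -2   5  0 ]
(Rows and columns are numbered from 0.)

Multiply R1 by 1/3.
  [ 1  -1/3  -5/3   5  0 ]
  [ 0     1     0  -1  0 ]
  [ 9    -6   -15  48  1 ]
  [ 1     0    -2   5  0 ]
Subtract 9 times R1 from R3.
  [ 1  -1/3  -5/3   5  0 ]
  [ 0     1     0  -1  0 ]
  [ 0    -3     0   3  1 ]
  [ 1     0    -2   5  0 ]
Subtract R1 from R4.
  [ 1  -1/3  -5/3   5  0 ]
  [ 0     1     0  -1  0 ]
  [ 0    -3     0   3  1 ]
  [ 0   1/3  -1/3   0  0 ]
Add 3 times R2 to R3.
  [ 1  -1/3  -5/3   5  0 ]
  [ 0     1     0  -1  0 ]
  [ 0     0     0   0  1 ]
  [ 0   1/3  -1/3   0  0 ]
Subtract 1/3 times R2 from R4.
  [ 1  -1/3  -5/3    5  0 ]
  [ 0     1     0   -1  0 ]
  [ 0     0     0    0  1 ]
  [ 0     0  -1/3  1/3  0 ]
Swap R3 and R4.
  [ 1  -1/3  -5/3    5  0 ]
  [ 0     1     0   -1  0 ]
  [ 0     0  -1/3  1/3  0 ]
  [ 0     0     0    0  1 ]
Multiply R3 by -3.
  [ 1  -1/3  -5/3   5  0 ]
  [ 0     1     0  -1  0 ]
  [ 0     0     1  -1  0 ]
  [ 0     0     0   0  1 ]
Add 5/3 times R3 to R1.
  [ 1  -1/3  0  10/3  0 ]
  [ 0     1  0    -1  0 ]
  [ 0     0  1    -1  0 ]
  [ 0     0  0     0  1 ]
Add 1/3 times R2 to R1.
  [ 1  0  0   3  0 ]
  [ 0  1  0  -1  0 ]
  [ 0  0  1  -1  0 ]
  [ 0  0  0   0  1 ]

3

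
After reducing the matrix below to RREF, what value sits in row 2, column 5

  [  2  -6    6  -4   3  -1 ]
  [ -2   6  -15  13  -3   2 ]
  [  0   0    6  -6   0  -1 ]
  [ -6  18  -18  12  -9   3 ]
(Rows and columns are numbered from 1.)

0

R1 ← 1/2·R1
  [  1  -3    3  -2  3/2  -1/2 ]
  [ -2   6  -15  13   -3     2 ]
  [  0   0    6  -6    0    -1 ]
  [ -6  18  -18  12   -9     3 ]
R2 ← R2 + 2·R1
  [  1  -3    3  -2  3/2  -1/2 ]
  [  0   0   -9   9    0     1 ]
  [  0   0    6  -6    0    -1 ]
  [ -6  18  -18  12   -9     3 ]
R4 ← R4 + 6·R1
  [ 1  -3   3  -2  3/2  -1/2 ]
  [ 0   0  -9   9    0     1 ]
  [ 0   0   6  -6    0    -1 ]
  [ 0   0   0   0    0     0 ]
R2 ← -1/9·R2
  [ 1  -3  3  -2  3/2  -1/2 ]
  [ 0   0  1  -1    0  -1/9 ]
  [ 0   0  6  -6    0    -1 ]
  [ 0   0  0   0    0     0 ]
R3 ← R3 − 6·R2
  [ 1  -3  3  -2  3/2  -1/2 ]
  [ 0   0  1  -1    0  -1/9 ]
  [ 0   0  0   0    0  -1/3 ]
  [ 0   0  0   0    0     0 ]
R3 ← -3·R3
  [ 1  -3  3  -2  3/2  -1/2 ]
  [ 0   0  1  -1    0  -1/9 ]
  [ 0   0  0   0    0     1 ]
  [ 0   0  0   0    0     0 ]
R2 ← R2 + 1/9·R3
  [ 1  -3  3  -2  3/2  -1/2 ]
  [ 0   0  1  -1    0     0 ]
  [ 0   0  0   0    0     1 ]
  [ 0   0  0   0    0     0 ]
R1 ← R1 + 1/2·R3
  [ 1  -3  3  -2  3/2  0 ]
  [ 0   0  1  -1    0  0 ]
  [ 0   0  0   0    0  1 ]
  [ 0   0  0   0    0  0 ]
R1 ← R1 − 3·R2
  [ 1  -3  0   1  3/2  0 ]
  [ 0   0  1  -1    0  0 ]
  [ 0   0  0   0    0  1 ]
  [ 0   0  0   0    0  0 ]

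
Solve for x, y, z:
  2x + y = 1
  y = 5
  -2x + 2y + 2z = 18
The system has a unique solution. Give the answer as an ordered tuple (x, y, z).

Form the augmented matrix and row-reduce:
  [  2  1  0  |   1 ]
  [  0  1  0  |   5 ]
  [ -2  2  2  |  18 ]
Multiply R1 by 1/2.
  [  1  1/2  0  |  1/2 ]
  [  0    1  0  |    5 ]
  [ -2    2  2  |   18 ]
Add 2 times R1 to R3.
  [ 1  1/2  0  |  1/2 ]
  [ 0    1  0  |    5 ]
  [ 0    3  2  |   19 ]
Subtract 3 times R2 from R3.
  [ 1  1/2  0  |  1/2 ]
  [ 0    1  0  |    5 ]
  [ 0    0  2  |    4 ]
Multiply R3 by 1/2.
  [ 1  1/2  0  |  1/2 ]
  [ 0    1  0  |    5 ]
  [ 0    0  1  |    2 ]
Subtract 1/2 times R2 from R1.
  [ 1  0  0  |  -2 ]
  [ 0  1  0  |   5 ]
  [ 0  0  1  |   2 ]
Reading off the last column: x = -2, y = 5, z = 2.

(-2, 5, 2)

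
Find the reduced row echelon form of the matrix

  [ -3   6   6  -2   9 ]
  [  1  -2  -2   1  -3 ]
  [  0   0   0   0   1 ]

r1 ← -1/3·r1
  [ 1  -2  -2  2/3  -3 ]
  [ 1  -2  -2    1  -3 ]
  [ 0   0   0    0   1 ]
r2 ← r2 − r1
  [ 1  -2  -2  2/3  -3 ]
  [ 0   0   0  1/3   0 ]
  [ 0   0   0    0   1 ]
r2 ← 3·r2
  [ 1  -2  -2  2/3  -3 ]
  [ 0   0   0    1   0 ]
  [ 0   0   0    0   1 ]
r1 ← r1 + 3·r3
  [ 1  -2  -2  2/3  0 ]
  [ 0   0   0    1  0 ]
  [ 0   0   0    0  1 ]
r1 ← r1 − 2/3·r2
  [ 1  -2  -2  0  0 ]
  [ 0   0   0  1  0 ]
  [ 0   0   0  0  1 ]

[[1, -2, -2, 0, 0], [0, 0, 0, 1, 0], [0, 0, 0, 0, 1]]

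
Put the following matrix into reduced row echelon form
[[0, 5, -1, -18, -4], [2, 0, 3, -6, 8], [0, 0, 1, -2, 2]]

R1 <-> R2
  [ 2  0   3   -6   8 ]
  [ 0  5  -1  -18  -4 ]
  [ 0  0   1   -2   2 ]
R1 -> 1/2·R1
  [ 1  0  3/2   -3   4 ]
  [ 0  5   -1  -18  -4 ]
  [ 0  0    1   -2   2 ]
R2 -> 1/5·R2
  [ 1  0   3/2     -3     4 ]
  [ 0  1  -1/5  -18/5  -4/5 ]
  [ 0  0     1     -2     2 ]
R2 -> R2 + 1/5·R3
  [ 1  0  3/2  -3     4 ]
  [ 0  1    0  -4  -2/5 ]
  [ 0  0    1  -2     2 ]
R1 -> R1 − 3/2·R3
  [ 1  0  0   0     1 ]
  [ 0  1  0  -4  -2/5 ]
  [ 0  0  1  -2     2 ]

[[1, 0, 0, 0, 1], [0, 1, 0, -4, -2/5], [0, 0, 1, -2, 2]]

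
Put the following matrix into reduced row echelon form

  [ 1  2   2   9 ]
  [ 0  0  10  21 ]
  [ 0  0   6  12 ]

ρ2 ← 1/10·ρ2
  [ 1  2  2      9 ]
  [ 0  0  1  21/10 ]
  [ 0  0  6     12 ]
ρ3 ← ρ3 − 6·ρ2
  [ 1  2  2      9 ]
  [ 0  0  1  21/10 ]
  [ 0  0  0   -3/5 ]
ρ3 ← -5/3·ρ3
  [ 1  2  2      9 ]
  [ 0  0  1  21/10 ]
  [ 0  0  0      1 ]
ρ2 ← ρ2 − 21/10·ρ3
  [ 1  2  2  9 ]
  [ 0  0  1  0 ]
  [ 0  0  0  1 ]
ρ1 ← ρ1 − 9·ρ3
  [ 1  2  2  0 ]
  [ 0  0  1  0 ]
  [ 0  0  0  1 ]
ρ1 ← ρ1 − 2·ρ2
  [ 1  2  0  0 ]
  [ 0  0  1  0 ]
  [ 0  0  0  1 ]

[[1, 2, 0, 0], [0, 0, 1, 0], [0, 0, 0, 1]]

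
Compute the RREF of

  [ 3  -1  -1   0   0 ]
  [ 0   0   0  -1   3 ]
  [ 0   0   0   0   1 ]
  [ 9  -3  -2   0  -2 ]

R1 → 1/3·R1
  [ 1  -1/3  -1/3   0   0 ]
  [ 0     0     0  -1   3 ]
  [ 0     0     0   0   1 ]
  [ 9    -3    -2   0  -2 ]
R4 → R4 − 9·R1
  [ 1  -1/3  -1/3   0   0 ]
  [ 0     0     0  -1   3 ]
  [ 0     0     0   0   1 ]
  [ 0     0     1   0  -2 ]
R2 <-> R4
  [ 1  -1/3  -1/3   0   0 ]
  [ 0     0     1   0  -2 ]
  [ 0     0     0   0   1 ]
  [ 0     0     0  -1   3 ]
R3 <-> R4
  [ 1  -1/3  -1/3   0   0 ]
  [ 0     0     1   0  -2 ]
  [ 0     0     0  -1   3 ]
  [ 0     0     0   0   1 ]
R3 → -1·R3
  [ 1  -1/3  -1/3  0   0 ]
  [ 0     0     1  0  -2 ]
  [ 0     0     0  1  -3 ]
  [ 0     0     0  0   1 ]
R3 → R3 + 3·R4
  [ 1  -1/3  -1/3  0   0 ]
  [ 0     0     1  0  -2 ]
  [ 0     0     0  1   0 ]
  [ 0     0     0  0   1 ]
R2 → R2 + 2·R4
  [ 1  -1/3  -1/3  0  0 ]
  [ 0     0     1  0  0 ]
  [ 0     0     0  1  0 ]
  [ 0     0     0  0  1 ]
R1 → R1 + 1/3·R2
  [ 1  -1/3  0  0  0 ]
  [ 0     0  1  0  0 ]
  [ 0     0  0  1  0 ]
  [ 0     0  0  0  1 ]

[[1, -1/3, 0, 0, 0], [0, 0, 1, 0, 0], [0, 0, 0, 1, 0], [0, 0, 0, 0, 1]]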